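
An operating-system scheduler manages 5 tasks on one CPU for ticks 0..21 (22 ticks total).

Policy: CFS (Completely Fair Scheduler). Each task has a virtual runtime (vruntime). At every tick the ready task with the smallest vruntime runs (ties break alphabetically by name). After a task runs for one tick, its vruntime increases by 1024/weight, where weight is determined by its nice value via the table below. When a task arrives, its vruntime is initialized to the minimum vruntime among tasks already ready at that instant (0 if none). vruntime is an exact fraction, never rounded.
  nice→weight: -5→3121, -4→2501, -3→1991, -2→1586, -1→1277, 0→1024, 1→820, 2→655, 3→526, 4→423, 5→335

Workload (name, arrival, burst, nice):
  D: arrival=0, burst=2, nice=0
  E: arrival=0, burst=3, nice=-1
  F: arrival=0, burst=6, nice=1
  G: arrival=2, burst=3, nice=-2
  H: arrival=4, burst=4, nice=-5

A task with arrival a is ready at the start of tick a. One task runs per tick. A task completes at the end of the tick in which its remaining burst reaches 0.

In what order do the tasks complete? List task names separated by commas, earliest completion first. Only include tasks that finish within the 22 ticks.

t=0: vr[D=0 E=0 F=0] → run D
t=1: vr[D=1 E=0 F=0] → run E
t=2: vr[D=1 E=1024/1277 F=0 G=0] → run F
t=3: vr[D=1 E=1024/1277 F=256/205 G=0] → run G
t=4: vr[D=1 E=1024/1277 F=256/205 G=512/793 H=512/793] → run G
t=5: vr[D=1 E=1024/1277 F=256/205 G=1024/793 H=512/793] → run H
t=6: vr[D=1 E=1024/1277 F=256/205 G=1024/793 H=2409984/2474953] → run E
t=7: vr[D=1 E=2048/1277 F=256/205 G=1024/793 H=2409984/2474953] → run H
t=8: vr[D=1 E=2048/1277 F=256/205 G=1024/793 H=3222016/2474953] → run D
t=9: vr[E=2048/1277 F=256/205 G=1024/793 H=3222016/2474953] → run F
t=10: vr[E=2048/1277 F=512/205 G=1024/793 H=3222016/2474953] → run G
t=11: vr[E=2048/1277 F=512/205 H=3222016/2474953] → run H
t=12: vr[E=2048/1277 F=512/205 H=4034048/2474953] → run E
t=13: vr[F=512/205 H=4034048/2474953] → run H
t=14: vr[F=512/205] → run F
t=15: vr[F=768/205] → run F
t=16: vr[F=1024/205] → run F
t=17: vr[F=256/41] → run F
t=18: (idle)
t=19: (idle)
t=20: (idle)
t=21: (idle)

completion order = D, G, E, H, F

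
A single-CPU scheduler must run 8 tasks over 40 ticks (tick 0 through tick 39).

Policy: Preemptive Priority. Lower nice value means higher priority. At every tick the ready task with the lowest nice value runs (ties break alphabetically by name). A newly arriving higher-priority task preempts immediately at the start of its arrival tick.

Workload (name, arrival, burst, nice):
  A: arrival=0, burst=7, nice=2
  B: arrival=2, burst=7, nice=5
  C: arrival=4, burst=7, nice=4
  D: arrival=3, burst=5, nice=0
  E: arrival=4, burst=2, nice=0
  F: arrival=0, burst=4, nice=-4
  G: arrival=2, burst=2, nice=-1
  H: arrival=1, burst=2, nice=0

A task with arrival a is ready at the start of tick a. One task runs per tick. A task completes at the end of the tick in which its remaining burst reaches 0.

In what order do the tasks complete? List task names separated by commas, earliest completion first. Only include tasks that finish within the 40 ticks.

t=0: ready={A,F} → run F
t=1: ready={A,F,H} → run F
t=2: ready={A,B,F,G,H} → run F
t=3: ready={A,B,D,F,G,H} → run F
t=4: ready={A,B,C,D,E,G,H} → run G
t=5: ready={A,B,C,D,E,G,H} → run G
t=6: ready={A,B,C,D,E,H} → run D
t=7: ready={A,B,C,D,E,H} → run D
t=8: ready={A,B,C,D,E,H} → run D
t=9: ready={A,B,C,D,E,H} → run D
t=10: ready={A,B,C,D,E,H} → run D
t=11: ready={A,B,C,E,H} → run E
t=12: ready={A,B,C,E,H} → run E
t=13: ready={A,B,C,H} → run H
t=14: ready={A,B,C,H} → run H
t=15: ready={A,B,C} → run A
t=16: ready={A,B,C} → run A
t=17: ready={A,B,C} → run A
t=18: ready={A,B,C} → run A
t=19: ready={A,B,C} → run A
t=20: ready={A,B,C} → run A
t=21: ready={A,B,C} → run A
t=22: ready={B,C} → run C
t=23: ready={B,C} → run C
t=24: ready={B,C} → run C
t=25: ready={B,C} → run C
t=26: ready={B,C} → run C
t=27: ready={B,C} → run C
t=28: ready={B,C} → run C
t=29: ready={B} → run B
t=30: ready={B} → run B
t=31: ready={B} → run B
t=32: ready={B} → run B
t=33: ready={B} → run B
t=34: ready={B} → run B
t=35: ready={B} → run B
t=36: (idle)
t=37: (idle)
t=38: (idle)
t=39: (idle)

completion order = F, G, D, E, H, A, C, B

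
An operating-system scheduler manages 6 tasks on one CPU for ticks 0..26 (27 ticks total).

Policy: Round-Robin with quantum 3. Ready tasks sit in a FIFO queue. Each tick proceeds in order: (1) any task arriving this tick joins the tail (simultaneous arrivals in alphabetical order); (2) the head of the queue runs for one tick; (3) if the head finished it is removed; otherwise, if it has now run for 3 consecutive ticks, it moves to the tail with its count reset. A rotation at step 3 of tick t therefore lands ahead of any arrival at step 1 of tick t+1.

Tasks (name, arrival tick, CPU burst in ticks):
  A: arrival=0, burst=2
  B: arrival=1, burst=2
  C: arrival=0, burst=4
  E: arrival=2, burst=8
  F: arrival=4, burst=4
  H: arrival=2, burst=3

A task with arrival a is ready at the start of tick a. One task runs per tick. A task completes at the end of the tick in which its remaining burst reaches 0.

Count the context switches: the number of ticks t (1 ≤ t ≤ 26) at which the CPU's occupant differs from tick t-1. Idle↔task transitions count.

t=0: queue=[A,C] q_used=0 → run A
t=1: queue=[A,C,B] q_used=1 → run A
t=2: queue=[C,B,E,H] q_used=0 → run C
t=3: queue=[C,B,E,H] q_used=1 → run C
t=4: queue=[C,B,E,H,F] q_used=2 → run C
t=5: queue=[B,E,H,F,C] q_used=0 → run B
t=6: queue=[B,E,H,F,C] q_used=1 → run B
t=7: queue=[E,H,F,C] q_used=0 → run E
t=8: queue=[E,H,F,C] q_used=1 → run E
t=9: queue=[E,H,F,C] q_used=2 → run E
t=10: queue=[H,F,C,E] q_used=0 → run H
t=11: queue=[H,F,C,E] q_used=1 → run H
t=12: queue=[H,F,C,E] q_used=2 → run H
t=13: queue=[F,C,E] q_used=0 → run F
t=14: queue=[F,C,E] q_used=1 → run F
t=15: queue=[F,C,E] q_used=2 → run F
t=16: queue=[C,E,F] q_used=0 → run C
t=17: queue=[E,F] q_used=0 → run E
t=18: queue=[E,F] q_used=1 → run E
t=19: queue=[E,F] q_used=2 → run E
t=20: queue=[F,E] q_used=0 → run F
t=21: queue=[E] q_used=0 → run E
t=22: queue=[E] q_used=1 → run E
t=23: (idle)
t=24: (idle)
t=25: (idle)
t=26: (idle)

context switches = 10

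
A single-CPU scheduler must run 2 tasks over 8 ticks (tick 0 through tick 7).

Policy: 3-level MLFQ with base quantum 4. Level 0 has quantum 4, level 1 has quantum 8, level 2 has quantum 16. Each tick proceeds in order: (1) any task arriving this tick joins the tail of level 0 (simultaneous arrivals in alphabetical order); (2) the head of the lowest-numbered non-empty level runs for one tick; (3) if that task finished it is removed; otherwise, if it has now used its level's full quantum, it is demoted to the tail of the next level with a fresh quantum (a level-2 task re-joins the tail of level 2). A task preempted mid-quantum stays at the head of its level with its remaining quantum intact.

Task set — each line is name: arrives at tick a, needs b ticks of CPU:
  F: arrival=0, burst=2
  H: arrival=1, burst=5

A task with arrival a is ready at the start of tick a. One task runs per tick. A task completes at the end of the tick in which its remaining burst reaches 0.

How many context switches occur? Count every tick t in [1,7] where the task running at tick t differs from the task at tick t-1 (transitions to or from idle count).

t=0: L0/L1/L2 = F/-/- → run F
t=1: L0/L1/L2 = FH/-/- → run F
t=2: L0/L1/L2 = H/-/- → run H
t=3: L0/L1/L2 = H/-/- → run H
t=4: L0/L1/L2 = H/-/- → run H
t=5: L0/L1/L2 = H/-/- → run H
t=6: L0/L1/L2 = -/H/- → run H
t=7: (idle)

context switches = 2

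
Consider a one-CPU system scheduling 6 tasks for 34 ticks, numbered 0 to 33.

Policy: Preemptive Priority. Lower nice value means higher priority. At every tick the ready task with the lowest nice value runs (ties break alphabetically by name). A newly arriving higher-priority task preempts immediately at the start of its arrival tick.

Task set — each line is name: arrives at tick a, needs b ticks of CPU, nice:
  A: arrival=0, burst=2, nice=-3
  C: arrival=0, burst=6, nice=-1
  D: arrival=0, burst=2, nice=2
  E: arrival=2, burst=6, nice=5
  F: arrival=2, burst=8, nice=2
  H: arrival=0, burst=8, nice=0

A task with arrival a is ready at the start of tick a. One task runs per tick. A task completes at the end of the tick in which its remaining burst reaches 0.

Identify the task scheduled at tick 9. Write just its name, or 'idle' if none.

running at tick 9 = H

t=0: ready={A,C,D,H} → run A
t=1: ready={A,C,D,H} → run A
t=2: ready={C,D,E,F,H} → run C
t=3: ready={C,D,E,F,H} → run C
t=4: ready={C,D,E,F,H} → run C
t=5: ready={C,D,E,F,H} → run C
t=6: ready={C,D,E,F,H} → run C
t=7: ready={C,D,E,F,H} → run C
t=8: ready={D,E,F,H} → run H
t=9: ready={D,E,F,H} → run H
t=10: ready={D,E,F,H} → run H
t=11: ready={D,E,F,H} → run H
t=12: ready={D,E,F,H} → run H
t=13: ready={D,E,F,H} → run H
t=14: ready={D,E,F,H} → run H
t=15: ready={D,E,F,H} → run H
t=16: ready={D,E,F} → run D
t=17: ready={D,E,F} → run D
t=18: ready={E,F} → run F
t=19: ready={E,F} → run F
t=20: ready={E,F} → run F
t=21: ready={E,F} → run F
t=22: ready={E,F} → run F
t=23: ready={E,F} → run F
t=24: ready={E,F} → run F
t=25: ready={E,F} → run F
t=26: ready={E} → run E
t=27: ready={E} → run E
t=28: ready={E} → run E
t=29: ready={E} → run E
t=30: ready={E} → run E
t=31: ready={E} → run E
t=32: (idle)
t=33: (idle)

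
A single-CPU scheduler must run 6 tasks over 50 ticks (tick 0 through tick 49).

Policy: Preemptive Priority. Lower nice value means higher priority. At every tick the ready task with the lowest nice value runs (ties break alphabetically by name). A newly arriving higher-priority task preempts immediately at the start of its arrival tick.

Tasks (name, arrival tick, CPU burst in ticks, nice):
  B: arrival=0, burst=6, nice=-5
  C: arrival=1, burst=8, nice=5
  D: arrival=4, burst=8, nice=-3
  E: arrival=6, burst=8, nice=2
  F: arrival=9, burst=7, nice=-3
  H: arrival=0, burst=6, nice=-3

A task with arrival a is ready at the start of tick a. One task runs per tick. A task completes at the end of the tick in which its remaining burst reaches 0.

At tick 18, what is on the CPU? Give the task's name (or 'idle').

t=0: ready={B,H} → run B
t=1: ready={B,C,H} → run B
t=2: ready={B,C,H} → run B
t=3: ready={B,C,H} → run B
t=4: ready={B,C,D,H} → run B
t=5: ready={B,C,D,H} → run B
t=6: ready={C,D,E,H} → run D
t=7: ready={C,D,E,H} → run D
t=8: ready={C,D,E,H} → run D
t=9: ready={C,D,E,F,H} → run D
t=10: ready={C,D,E,F,H} → run D
t=11: ready={C,D,E,F,H} → run D
t=12: ready={C,D,E,F,H} → run D
t=13: ready={C,D,E,F,H} → run D
t=14: ready={C,E,F,H} → run F
t=15: ready={C,E,F,H} → run F
t=16: ready={C,E,F,H} → run F
t=17: ready={C,E,F,H} → run F
t=18: ready={C,E,F,H} → run F
t=19: ready={C,E,F,H} → run F
t=20: ready={C,E,F,H} → run F
t=21: ready={C,E,H} → run H
t=22: ready={C,E,H} → run H
t=23: ready={C,E,H} → run H
t=24: ready={C,E,H} → run H
t=25: ready={C,E,H} → run H
t=26: ready={C,E,H} → run H
t=27: ready={C,E} → run E
t=28: ready={C,E} → run E
t=29: ready={C,E} → run E
t=30: ready={C,E} → run E
t=31: ready={C,E} → run E
t=32: ready={C,E} → run E
t=33: ready={C,E} → run E
t=34: ready={C,E} → run E
t=35: ready={C} → run C
t=36: ready={C} → run C
t=37: ready={C} → run C
t=38: ready={C} → run C
t=39: ready={C} → run C
t=40: ready={C} → run C
t=41: ready={C} → run C
t=42: ready={C} → run C
t=43: (idle)
t=44: (idle)
t=45: (idle)
t=46: (idle)
t=47: (idle)
t=48: (idle)
t=49: (idle)

running at tick 18 = F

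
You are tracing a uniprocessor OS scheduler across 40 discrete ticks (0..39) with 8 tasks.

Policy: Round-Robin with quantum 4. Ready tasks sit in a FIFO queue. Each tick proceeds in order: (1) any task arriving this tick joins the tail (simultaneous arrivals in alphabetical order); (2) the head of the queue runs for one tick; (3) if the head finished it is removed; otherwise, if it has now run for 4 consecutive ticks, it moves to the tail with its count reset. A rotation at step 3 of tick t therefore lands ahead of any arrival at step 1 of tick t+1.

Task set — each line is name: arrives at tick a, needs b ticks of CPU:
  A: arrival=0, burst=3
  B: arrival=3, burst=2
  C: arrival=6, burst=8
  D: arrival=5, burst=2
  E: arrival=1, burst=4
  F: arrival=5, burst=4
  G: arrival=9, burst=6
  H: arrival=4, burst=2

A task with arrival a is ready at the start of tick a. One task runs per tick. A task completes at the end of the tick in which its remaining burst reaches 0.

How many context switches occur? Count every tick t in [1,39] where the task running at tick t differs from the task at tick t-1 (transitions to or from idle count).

t=0: queue=[A] q_used=0 → run A
t=1: queue=[A,E] q_used=1 → run A
t=2: queue=[A,E] q_used=2 → run A
t=3: queue=[E,B] q_used=0 → run E
t=4: queue=[E,B,H] q_used=1 → run E
t=5: queue=[E,B,H,D,F] q_used=2 → run E
t=6: queue=[E,B,H,D,F,C] q_used=3 → run E
t=7: queue=[B,H,D,F,C] q_used=0 → run B
t=8: queue=[B,H,D,F,C] q_used=1 → run B
t=9: queue=[H,D,F,C,G] q_used=0 → run H
t=10: queue=[H,D,F,C,G] q_used=1 → run H
t=11: queue=[D,F,C,G] q_used=0 → run D
t=12: queue=[D,F,C,G] q_used=1 → run D
t=13: queue=[F,C,G] q_used=0 → run F
t=14: queue=[F,C,G] q_used=1 → run F
t=15: queue=[F,C,G] q_used=2 → run F
t=16: queue=[F,C,G] q_used=3 → run F
t=17: queue=[C,G] q_used=0 → run C
t=18: queue=[C,G] q_used=1 → run C
t=19: queue=[C,G] q_used=2 → run C
t=20: queue=[C,G] q_used=3 → run C
t=21: queue=[G,C] q_used=0 → run G
t=22: queue=[G,C] q_used=1 → run G
t=23: queue=[G,C] q_used=2 → run G
t=24: queue=[G,C] q_used=3 → run G
t=25: queue=[C,G] q_used=0 → run C
t=26: queue=[C,G] q_used=1 → run C
t=27: queue=[C,G] q_used=2 → run C
t=28: queue=[C,G] q_used=3 → run C
t=29: queue=[G] q_used=0 → run G
t=30: queue=[G] q_used=1 → run G
t=31: (idle)
t=32: (idle)
t=33: (idle)
t=34: (idle)
t=35: (idle)
t=36: (idle)
t=37: (idle)
t=38: (idle)
t=39: (idle)

context switches = 10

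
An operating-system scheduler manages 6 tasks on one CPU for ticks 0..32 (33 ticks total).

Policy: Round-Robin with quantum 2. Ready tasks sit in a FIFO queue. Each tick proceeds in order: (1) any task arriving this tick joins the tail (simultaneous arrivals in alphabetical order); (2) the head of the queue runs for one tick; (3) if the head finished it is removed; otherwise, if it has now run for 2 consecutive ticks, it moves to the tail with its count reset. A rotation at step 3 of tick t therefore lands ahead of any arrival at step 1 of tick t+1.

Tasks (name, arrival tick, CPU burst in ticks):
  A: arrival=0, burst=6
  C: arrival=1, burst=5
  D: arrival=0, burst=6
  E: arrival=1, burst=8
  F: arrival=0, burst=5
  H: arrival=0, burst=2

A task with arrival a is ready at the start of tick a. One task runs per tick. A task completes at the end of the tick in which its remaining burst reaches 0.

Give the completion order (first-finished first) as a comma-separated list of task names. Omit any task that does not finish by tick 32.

completion order = H, A, D, F, C, E

t=0: queue=[A,D,F,H] q_used=0 → run A
t=1: queue=[A,D,F,H,C,E] q_used=1 → run A
t=2: queue=[D,F,H,C,E,A] q_used=0 → run D
t=3: queue=[D,F,H,C,E,A] q_used=1 → run D
t=4: queue=[F,H,C,E,A,D] q_used=0 → run F
t=5: queue=[F,H,C,E,A,D] q_used=1 → run F
t=6: queue=[H,C,E,A,D,F] q_used=0 → run H
t=7: queue=[H,C,E,A,D,F] q_used=1 → run H
t=8: queue=[C,E,A,D,F] q_used=0 → run C
t=9: queue=[C,E,A,D,F] q_used=1 → run C
t=10: queue=[E,A,D,F,C] q_used=0 → run E
t=11: queue=[E,A,D,F,C] q_used=1 → run E
t=12: queue=[A,D,F,C,E] q_used=0 → run A
t=13: queue=[A,D,F,C,E] q_used=1 → run A
t=14: queue=[D,F,C,E,A] q_used=0 → run D
t=15: queue=[D,F,C,E,A] q_used=1 → run D
t=16: queue=[F,C,E,A,D] q_used=0 → run F
t=17: queue=[F,C,E,A,D] q_used=1 → run F
t=18: queue=[C,E,A,D,F] q_used=0 → run C
t=19: queue=[C,E,A,D,F] q_used=1 → run C
t=20: queue=[E,A,D,F,C] q_used=0 → run E
t=21: queue=[E,A,D,F,C] q_used=1 → run E
t=22: queue=[A,D,F,C,E] q_used=0 → run A
t=23: queue=[A,D,F,C,E] q_used=1 → run A
t=24: queue=[D,F,C,E] q_used=0 → run D
t=25: queue=[D,F,C,E] q_used=1 → run D
t=26: queue=[F,C,E] q_used=0 → run F
t=27: queue=[C,E] q_used=0 → run C
t=28: queue=[E] q_used=0 → run E
t=29: queue=[E] q_used=1 → run E
t=30: queue=[E] q_used=0 → run E
t=31: queue=[E] q_used=1 → run E
t=32: (idle)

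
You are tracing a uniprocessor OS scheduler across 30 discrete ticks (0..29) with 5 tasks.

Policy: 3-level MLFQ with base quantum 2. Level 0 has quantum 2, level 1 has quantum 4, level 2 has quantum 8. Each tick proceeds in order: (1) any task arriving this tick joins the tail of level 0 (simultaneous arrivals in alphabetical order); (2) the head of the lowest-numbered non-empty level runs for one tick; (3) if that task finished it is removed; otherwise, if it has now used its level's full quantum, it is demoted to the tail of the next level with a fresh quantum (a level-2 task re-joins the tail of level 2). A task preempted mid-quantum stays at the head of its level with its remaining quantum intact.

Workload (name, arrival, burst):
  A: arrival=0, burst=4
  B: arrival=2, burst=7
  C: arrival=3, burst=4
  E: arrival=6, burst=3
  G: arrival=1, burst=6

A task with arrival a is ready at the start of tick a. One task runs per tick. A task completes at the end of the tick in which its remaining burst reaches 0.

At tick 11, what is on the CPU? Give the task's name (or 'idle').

running at tick 11 = A

t=0: L0/L1/L2 = A/-/- → run A
t=1: L0/L1/L2 = AG/-/- → run A
t=2: L0/L1/L2 = GB/A/- → run G
t=3: L0/L1/L2 = GBC/A/- → run G
t=4: L0/L1/L2 = BC/AG/- → run B
t=5: L0/L1/L2 = BC/AG/- → run B
t=6: L0/L1/L2 = CE/AGB/- → run C
t=7: L0/L1/L2 = CE/AGB/- → run C
t=8: L0/L1/L2 = E/AGBC/- → run E
t=9: L0/L1/L2 = E/AGBC/- → run E
t=10: L0/L1/L2 = -/AGBCE/- → run A
t=11: L0/L1/L2 = -/AGBCE/- → run A
t=12: L0/L1/L2 = -/GBCE/- → run G
t=13: L0/L1/L2 = -/GBCE/- → run G
t=14: L0/L1/L2 = -/GBCE/- → run G
t=15: L0/L1/L2 = -/GBCE/- → run G
t=16: L0/L1/L2 = -/BCE/- → run B
t=17: L0/L1/L2 = -/BCE/- → run B
t=18: L0/L1/L2 = -/BCE/- → run B
t=19: L0/L1/L2 = -/BCE/- → run B
t=20: L0/L1/L2 = -/CE/B → run C
t=21: L0/L1/L2 = -/CE/B → run C
t=22: L0/L1/L2 = -/E/B → run E
t=23: L0/L1/L2 = -/-/B → run B
t=24: (idle)
t=25: (idle)
t=26: (idle)
t=27: (idle)
t=28: (idle)
t=29: (idle)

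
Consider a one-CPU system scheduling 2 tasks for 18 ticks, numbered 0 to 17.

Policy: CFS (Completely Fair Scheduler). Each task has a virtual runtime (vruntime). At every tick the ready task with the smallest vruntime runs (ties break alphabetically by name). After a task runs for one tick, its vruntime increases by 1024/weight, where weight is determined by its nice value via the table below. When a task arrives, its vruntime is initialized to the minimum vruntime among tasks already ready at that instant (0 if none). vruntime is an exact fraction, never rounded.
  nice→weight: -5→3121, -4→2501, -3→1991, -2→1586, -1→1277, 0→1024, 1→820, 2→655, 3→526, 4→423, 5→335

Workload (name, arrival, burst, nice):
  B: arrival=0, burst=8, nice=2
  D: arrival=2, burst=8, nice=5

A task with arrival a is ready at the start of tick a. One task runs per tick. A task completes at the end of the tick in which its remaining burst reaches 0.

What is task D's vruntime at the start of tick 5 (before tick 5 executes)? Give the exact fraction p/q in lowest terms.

vruntime(D, start of tick 5) = 54272/8777

t=0: vr[B=0] → run B
t=1: vr[B=1024/655] → run B
t=2: vr[B=2048/655 D=2048/655] → run B
t=3: vr[B=3072/655 D=2048/655] → run D
t=4: vr[B=3072/655 D=54272/8777] → run B
t=5: vr[B=4096/655 D=54272/8777] → run D
t=6: vr[B=4096/655 D=405504/43885] → run B
t=7: vr[B=1024/131 D=405504/43885] → run B
t=8: vr[B=6144/655 D=405504/43885] → run D
t=9: vr[B=6144/655 D=539648/43885] → run B
t=10: vr[B=7168/655 D=539648/43885] → run B
t=11: vr[D=539648/43885] → run D
t=12: vr[D=673792/43885] → run D
t=13: vr[D=807936/43885] → run D
t=14: vr[D=188416/8777] → run D
t=15: vr[D=1076224/43885] → run D
t=16: (idle)
t=17: (idle)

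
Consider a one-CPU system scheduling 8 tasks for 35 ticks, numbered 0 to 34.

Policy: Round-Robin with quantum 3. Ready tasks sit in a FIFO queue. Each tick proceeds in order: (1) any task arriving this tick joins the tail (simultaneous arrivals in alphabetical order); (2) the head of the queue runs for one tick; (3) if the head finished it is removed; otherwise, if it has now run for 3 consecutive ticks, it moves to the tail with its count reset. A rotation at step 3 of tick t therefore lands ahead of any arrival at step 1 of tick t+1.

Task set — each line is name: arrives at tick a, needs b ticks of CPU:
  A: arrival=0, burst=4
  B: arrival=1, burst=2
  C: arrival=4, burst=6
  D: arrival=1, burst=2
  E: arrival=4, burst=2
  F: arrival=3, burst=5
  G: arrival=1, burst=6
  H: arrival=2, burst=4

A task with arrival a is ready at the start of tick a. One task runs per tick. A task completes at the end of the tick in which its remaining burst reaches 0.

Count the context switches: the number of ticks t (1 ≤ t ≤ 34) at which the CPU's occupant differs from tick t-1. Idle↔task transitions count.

context switches = 13

t=0: queue=[A] q_used=0 → run A
t=1: queue=[A,B,D,G] q_used=1 → run A
t=2: queue=[A,B,D,G,H] q_used=2 → run A
t=3: queue=[B,D,G,H,A,F] q_used=0 → run B
t=4: queue=[B,D,G,H,A,F,C,E] q_used=1 → run B
t=5: queue=[D,G,H,A,F,C,E] q_used=0 → run D
t=6: queue=[D,G,H,A,F,C,E] q_used=1 → run D
t=7: queue=[G,H,A,F,C,E] q_used=0 → run G
t=8: queue=[G,H,A,F,C,E] q_used=1 → run G
t=9: queue=[G,H,A,F,C,E] q_used=2 → run G
t=10: queue=[H,A,F,C,E,G] q_used=0 → run H
t=11: queue=[H,A,F,C,E,G] q_used=1 → run H
t=12: queue=[H,A,F,C,E,G] q_used=2 → run H
t=13: queue=[A,F,C,E,G,H] q_used=0 → run A
t=14: queue=[F,C,E,G,H] q_used=0 → run F
t=15: queue=[F,C,E,G,H] q_used=1 → run F
t=16: queue=[F,C,E,G,H] q_used=2 → run F
t=17: queue=[C,E,G,H,F] q_used=0 → run C
t=18: queue=[C,E,G,H,F] q_used=1 → run C
t=19: queue=[C,E,G,H,F] q_used=2 → run C
t=20: queue=[E,G,H,F,C] q_used=0 → run E
t=21: queue=[E,G,H,F,C] q_used=1 → run E
t=22: queue=[G,H,F,C] q_used=0 → run G
t=23: queue=[G,H,F,C] q_used=1 → run G
t=24: queue=[G,H,F,C] q_used=2 → run G
t=25: queue=[H,F,C] q_used=0 → run H
t=26: queue=[F,C] q_used=0 → run F
t=27: queue=[F,C] q_used=1 → run F
t=28: queue=[C] q_used=0 → run C
t=29: queue=[C] q_used=1 → run C
t=30: queue=[C] q_used=2 → run C
t=31: (idle)
t=32: (idle)
t=33: (idle)
t=34: (idle)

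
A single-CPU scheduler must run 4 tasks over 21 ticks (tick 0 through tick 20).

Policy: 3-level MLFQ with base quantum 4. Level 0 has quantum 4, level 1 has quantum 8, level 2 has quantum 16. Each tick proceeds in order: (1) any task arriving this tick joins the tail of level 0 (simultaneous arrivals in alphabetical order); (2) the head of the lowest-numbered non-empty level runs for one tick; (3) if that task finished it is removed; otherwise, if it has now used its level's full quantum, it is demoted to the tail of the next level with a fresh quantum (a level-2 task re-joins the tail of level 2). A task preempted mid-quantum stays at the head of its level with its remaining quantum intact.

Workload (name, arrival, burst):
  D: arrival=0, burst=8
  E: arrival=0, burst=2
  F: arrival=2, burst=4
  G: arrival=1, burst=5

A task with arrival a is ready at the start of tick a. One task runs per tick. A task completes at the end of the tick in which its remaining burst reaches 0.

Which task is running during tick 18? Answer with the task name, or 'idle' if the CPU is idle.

running at tick 18 = G

t=0: L0/L1/L2 = DE/-/- → run D
t=1: L0/L1/L2 = DEG/-/- → run D
t=2: L0/L1/L2 = DEGF/-/- → run D
t=3: L0/L1/L2 = DEGF/-/- → run D
t=4: L0/L1/L2 = EGF/D/- → run E
t=5: L0/L1/L2 = EGF/D/- → run E
t=6: L0/L1/L2 = GF/D/- → run G
t=7: L0/L1/L2 = GF/D/- → run G
t=8: L0/L1/L2 = GF/D/- → run G
t=9: L0/L1/L2 = GF/D/- → run G
t=10: L0/L1/L2 = F/DG/- → run F
t=11: L0/L1/L2 = F/DG/- → run F
t=12: L0/L1/L2 = F/DG/- → run F
t=13: L0/L1/L2 = F/DG/- → run F
t=14: L0/L1/L2 = -/DG/- → run D
t=15: L0/L1/L2 = -/DG/- → run D
t=16: L0/L1/L2 = -/DG/- → run D
t=17: L0/L1/L2 = -/DG/- → run D
t=18: L0/L1/L2 = -/G/- → run G
t=19: (idle)
t=20: (idle)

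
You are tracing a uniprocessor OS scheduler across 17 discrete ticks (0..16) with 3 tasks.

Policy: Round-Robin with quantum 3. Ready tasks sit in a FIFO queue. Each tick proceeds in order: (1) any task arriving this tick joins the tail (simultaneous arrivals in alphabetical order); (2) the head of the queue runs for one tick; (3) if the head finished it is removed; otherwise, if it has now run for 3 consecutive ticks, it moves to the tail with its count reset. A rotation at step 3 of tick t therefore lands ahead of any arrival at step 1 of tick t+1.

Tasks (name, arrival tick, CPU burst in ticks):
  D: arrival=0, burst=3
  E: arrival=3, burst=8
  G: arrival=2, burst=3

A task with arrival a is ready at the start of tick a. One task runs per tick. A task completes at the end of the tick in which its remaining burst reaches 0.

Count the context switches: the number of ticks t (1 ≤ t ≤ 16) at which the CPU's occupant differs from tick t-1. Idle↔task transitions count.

context switches = 3

t=0: queue=[D] q_used=0 → run D
t=1: queue=[D] q_used=1 → run D
t=2: queue=[D,G] q_used=2 → run D
t=3: queue=[G,E] q_used=0 → run G
t=4: queue=[G,E] q_used=1 → run G
t=5: queue=[G,E] q_used=2 → run G
t=6: queue=[E] q_used=0 → run E
t=7: queue=[E] q_used=1 → run E
t=8: queue=[E] q_used=2 → run E
t=9: queue=[E] q_used=0 → run E
t=10: queue=[E] q_used=1 → run E
t=11: queue=[E] q_used=2 → run E
t=12: queue=[E] q_used=0 → run E
t=13: queue=[E] q_used=1 → run E
t=14: (idle)
t=15: (idle)
t=16: (idle)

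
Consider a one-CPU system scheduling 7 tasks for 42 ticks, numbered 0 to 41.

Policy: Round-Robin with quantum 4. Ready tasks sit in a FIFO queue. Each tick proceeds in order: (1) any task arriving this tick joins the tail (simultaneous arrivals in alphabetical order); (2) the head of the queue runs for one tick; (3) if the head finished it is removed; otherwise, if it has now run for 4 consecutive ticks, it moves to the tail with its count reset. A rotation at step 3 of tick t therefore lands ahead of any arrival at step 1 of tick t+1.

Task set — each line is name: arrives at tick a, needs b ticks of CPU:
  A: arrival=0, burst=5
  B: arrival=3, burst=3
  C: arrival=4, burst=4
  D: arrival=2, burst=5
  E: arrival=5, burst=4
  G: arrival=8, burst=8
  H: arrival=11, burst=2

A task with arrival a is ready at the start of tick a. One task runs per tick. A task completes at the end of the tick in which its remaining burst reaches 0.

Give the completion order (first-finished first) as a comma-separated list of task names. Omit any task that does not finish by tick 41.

completion order = B, A, C, E, D, H, G

t=0: queue=[A] q_used=0 → run A
t=1: queue=[A] q_used=1 → run A
t=2: queue=[A,D] q_used=2 → run A
t=3: queue=[A,D,B] q_used=3 → run A
t=4: queue=[D,B,A,C] q_used=0 → run D
t=5: queue=[D,B,A,C,E] q_used=1 → run D
t=6: queue=[D,B,A,C,E] q_used=2 → run D
t=7: queue=[D,B,A,C,E] q_used=3 → run D
t=8: queue=[B,A,C,E,D,G] q_used=0 → run B
t=9: queue=[B,A,C,E,D,G] q_used=1 → run B
t=10: queue=[B,A,C,E,D,G] q_used=2 → run B
t=11: queue=[A,C,E,D,G,H] q_used=0 → run A
t=12: queue=[C,E,D,G,H] q_used=0 → run C
t=13: queue=[C,E,D,G,H] q_used=1 → run C
t=14: queue=[C,E,D,G,H] q_used=2 → run C
t=15: queue=[C,E,D,G,H] q_used=3 → run C
t=16: queue=[E,D,G,H] q_used=0 → run E
t=17: queue=[E,D,G,H] q_used=1 → run E
t=18: queue=[E,D,G,H] q_used=2 → run E
t=19: queue=[E,D,G,H] q_used=3 → run E
t=20: queue=[D,G,H] q_used=0 → run D
t=21: queue=[G,H] q_used=0 → run G
t=22: queue=[G,H] q_used=1 → run G
t=23: queue=[G,H] q_used=2 → run G
t=24: queue=[G,H] q_used=3 → run G
t=25: queue=[H,G] q_used=0 → run H
t=26: queue=[H,G] q_used=1 → run H
t=27: queue=[G] q_used=0 → run G
t=28: queue=[G] q_used=1 → run G
t=29: queue=[G] q_used=2 → run G
t=30: queue=[G] q_used=3 → run G
t=31: (idle)
t=32: (idle)
t=33: (idle)
t=34: (idle)
t=35: (idle)
t=36: (idle)
t=37: (idle)
t=38: (idle)
t=39: (idle)
t=40: (idle)
t=41: (idle)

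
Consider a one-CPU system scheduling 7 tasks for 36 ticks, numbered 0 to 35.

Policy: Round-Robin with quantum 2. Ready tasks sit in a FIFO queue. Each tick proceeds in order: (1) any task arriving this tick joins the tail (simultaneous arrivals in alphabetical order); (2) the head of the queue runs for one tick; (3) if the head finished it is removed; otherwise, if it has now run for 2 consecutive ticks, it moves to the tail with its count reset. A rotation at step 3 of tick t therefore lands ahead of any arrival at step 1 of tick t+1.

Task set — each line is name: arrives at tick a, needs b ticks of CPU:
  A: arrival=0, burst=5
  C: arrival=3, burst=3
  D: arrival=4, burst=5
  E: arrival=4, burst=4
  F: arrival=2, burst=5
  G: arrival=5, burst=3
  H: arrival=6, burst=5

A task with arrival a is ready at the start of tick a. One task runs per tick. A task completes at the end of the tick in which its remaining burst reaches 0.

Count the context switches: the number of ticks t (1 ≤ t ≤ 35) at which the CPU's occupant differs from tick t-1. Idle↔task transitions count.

t=0: queue=[A] q_used=0 → run A
t=1: queue=[A] q_used=1 → run A
t=2: queue=[A,F] q_used=0 → run A
t=3: queue=[A,F,C] q_used=1 → run A
t=4: queue=[F,C,A,D,E] q_used=0 → run F
t=5: queue=[F,C,A,D,E,G] q_used=1 → run F
t=6: queue=[C,A,D,E,G,F,H] q_used=0 → run C
t=7: queue=[C,A,D,E,G,F,H] q_used=1 → run C
t=8: queue=[A,D,E,G,F,H,C] q_used=0 → run A
t=9: queue=[D,E,G,F,H,C] q_used=0 → run D
t=10: queue=[D,E,G,F,H,C] q_used=1 → run D
t=11: queue=[E,G,F,H,C,D] q_used=0 → run E
t=12: queue=[E,G,F,H,C,D] q_used=1 → run E
t=13: queue=[G,F,H,C,D,E] q_used=0 → run G
t=14: queue=[G,F,H,C,D,E] q_used=1 → run G
t=15: queue=[F,H,C,D,E,G] q_used=0 → run F
t=16: queue=[F,H,C,D,E,G] q_used=1 → run F
t=17: queue=[H,C,D,E,G,F] q_used=0 → run H
t=18: queue=[H,C,D,E,G,F] q_used=1 → run H
t=19: queue=[C,D,E,G,F,H] q_used=0 → run C
t=20: queue=[D,E,G,F,H] q_used=0 → run D
t=21: queue=[D,E,G,F,H] q_used=1 → run D
t=22: queue=[E,G,F,H,D] q_used=0 → run E
t=23: queue=[E,G,F,H,D] q_used=1 → run E
t=24: queue=[G,F,H,D] q_used=0 → run G
t=25: queue=[F,H,D] q_used=0 → run F
t=26: queue=[H,D] q_used=0 → run H
t=27: queue=[H,D] q_used=1 → run H
t=28: queue=[D,H] q_used=0 → run D
t=29: queue=[H] q_used=0 → run H
t=30: (idle)
t=31: (idle)
t=32: (idle)
t=33: (idle)
t=34: (idle)
t=35: (idle)

context switches = 17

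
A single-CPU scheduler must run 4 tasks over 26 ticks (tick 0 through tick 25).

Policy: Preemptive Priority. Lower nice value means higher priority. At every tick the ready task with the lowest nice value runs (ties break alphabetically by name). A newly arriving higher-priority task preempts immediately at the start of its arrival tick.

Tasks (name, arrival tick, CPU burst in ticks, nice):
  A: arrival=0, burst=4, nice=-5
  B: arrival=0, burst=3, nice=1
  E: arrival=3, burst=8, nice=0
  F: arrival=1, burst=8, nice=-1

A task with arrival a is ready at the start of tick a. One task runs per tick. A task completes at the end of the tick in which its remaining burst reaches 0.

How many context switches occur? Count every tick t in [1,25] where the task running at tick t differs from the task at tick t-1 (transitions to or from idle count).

t=0: ready={A,B} → run A
t=1: ready={A,B,F} → run A
t=2: ready={A,B,F} → run A
t=3: ready={A,B,E,F} → run A
t=4: ready={B,E,F} → run F
t=5: ready={B,E,F} → run F
t=6: ready={B,E,F} → run F
t=7: ready={B,E,F} → run F
t=8: ready={B,E,F} → run F
t=9: ready={B,E,F} → run F
t=10: ready={B,E,F} → run F
t=11: ready={B,E,F} → run F
t=12: ready={B,E} → run E
t=13: ready={B,E} → run E
t=14: ready={B,E} → run E
t=15: ready={B,E} → run E
t=16: ready={B,E} → run E
t=17: ready={B,E} → run E
t=18: ready={B,E} → run E
t=19: ready={B,E} → run E
t=20: ready={B} → run B
t=21: ready={B} → run B
t=22: ready={B} → run B
t=23: (idle)
t=24: (idle)
t=25: (idle)

context switches = 4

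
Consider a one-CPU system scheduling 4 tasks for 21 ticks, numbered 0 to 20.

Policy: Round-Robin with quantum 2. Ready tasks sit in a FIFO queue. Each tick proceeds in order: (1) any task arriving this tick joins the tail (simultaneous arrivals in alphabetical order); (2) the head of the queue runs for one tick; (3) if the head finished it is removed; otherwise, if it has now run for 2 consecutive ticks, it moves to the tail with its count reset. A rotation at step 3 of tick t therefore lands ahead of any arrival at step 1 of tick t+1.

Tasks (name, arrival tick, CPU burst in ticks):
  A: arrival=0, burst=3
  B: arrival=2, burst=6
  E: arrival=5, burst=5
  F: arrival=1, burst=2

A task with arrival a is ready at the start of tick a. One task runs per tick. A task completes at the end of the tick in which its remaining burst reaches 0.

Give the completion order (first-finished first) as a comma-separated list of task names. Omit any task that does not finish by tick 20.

t=0: queue=[A] q_used=0 → run A
t=1: queue=[A,F] q_used=1 → run A
t=2: queue=[F,A,B] q_used=0 → run F
t=3: queue=[F,A,B] q_used=1 → run F
t=4: queue=[A,B] q_used=0 → run A
t=5: queue=[B,E] q_used=0 → run B
t=6: queue=[B,E] q_used=1 → run B
t=7: queue=[E,B] q_used=0 → run E
t=8: queue=[E,B] q_used=1 → run E
t=9: queue=[B,E] q_used=0 → run B
t=10: queue=[B,E] q_used=1 → run B
t=11: queue=[E,B] q_used=0 → run E
t=12: queue=[E,B] q_used=1 → run E
t=13: queue=[B,E] q_used=0 → run B
t=14: queue=[B,E] q_used=1 → run B
t=15: queue=[E] q_used=0 → run E
t=16: (idle)
t=17: (idle)
t=18: (idle)
t=19: (idle)
t=20: (idle)

completion order = F, A, B, E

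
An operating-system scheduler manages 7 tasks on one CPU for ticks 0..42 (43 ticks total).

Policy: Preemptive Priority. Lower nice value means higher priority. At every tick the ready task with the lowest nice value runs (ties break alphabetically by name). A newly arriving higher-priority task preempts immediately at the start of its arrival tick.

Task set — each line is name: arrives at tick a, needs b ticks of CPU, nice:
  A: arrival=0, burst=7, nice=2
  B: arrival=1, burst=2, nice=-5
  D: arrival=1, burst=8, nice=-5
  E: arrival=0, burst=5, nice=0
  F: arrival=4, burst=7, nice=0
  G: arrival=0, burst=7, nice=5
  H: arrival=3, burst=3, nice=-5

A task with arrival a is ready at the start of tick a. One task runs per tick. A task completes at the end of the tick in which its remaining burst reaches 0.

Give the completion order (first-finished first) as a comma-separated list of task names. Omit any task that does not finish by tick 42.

t=0: ready={A,E,G} → run E
t=1: ready={A,B,D,E,G} → run B
t=2: ready={A,B,D,E,G} → run B
t=3: ready={A,D,E,G,H} → run D
t=4: ready={A,D,E,F,G,H} → run D
t=5: ready={A,D,E,F,G,H} → run D
t=6: ready={A,D,E,F,G,H} → run D
t=7: ready={A,D,E,F,G,H} → run D
t=8: ready={A,D,E,F,G,H} → run D
t=9: ready={A,D,E,F,G,H} → run D
t=10: ready={A,D,E,F,G,H} → run D
t=11: ready={A,E,F,G,H} → run H
t=12: ready={A,E,F,G,H} → run H
t=13: ready={A,E,F,G,H} → run H
t=14: ready={A,E,F,G} → run E
t=15: ready={A,E,F,G} → run E
t=16: ready={A,E,F,G} → run E
t=17: ready={A,E,F,G} → run E
t=18: ready={A,F,G} → run F
t=19: ready={A,F,G} → run F
t=20: ready={A,F,G} → run F
t=21: ready={A,F,G} → run F
t=22: ready={A,F,G} → run F
t=23: ready={A,F,G} → run F
t=24: ready={A,F,G} → run F
t=25: ready={A,G} → run A
t=26: ready={A,G} → run A
t=27: ready={A,G} → run A
t=28: ready={A,G} → run A
t=29: ready={A,G} → run A
t=30: ready={A,G} → run A
t=31: ready={A,G} → run A
t=32: ready={G} → run G
t=33: ready={G} → run G
t=34: ready={G} → run G
t=35: ready={G} → run G
t=36: ready={G} → run G
t=37: ready={G} → run G
t=38: ready={G} → run G
t=39: (idle)
t=40: (idle)
t=41: (idle)
t=42: (idle)

completion order = B, D, H, E, F, A, G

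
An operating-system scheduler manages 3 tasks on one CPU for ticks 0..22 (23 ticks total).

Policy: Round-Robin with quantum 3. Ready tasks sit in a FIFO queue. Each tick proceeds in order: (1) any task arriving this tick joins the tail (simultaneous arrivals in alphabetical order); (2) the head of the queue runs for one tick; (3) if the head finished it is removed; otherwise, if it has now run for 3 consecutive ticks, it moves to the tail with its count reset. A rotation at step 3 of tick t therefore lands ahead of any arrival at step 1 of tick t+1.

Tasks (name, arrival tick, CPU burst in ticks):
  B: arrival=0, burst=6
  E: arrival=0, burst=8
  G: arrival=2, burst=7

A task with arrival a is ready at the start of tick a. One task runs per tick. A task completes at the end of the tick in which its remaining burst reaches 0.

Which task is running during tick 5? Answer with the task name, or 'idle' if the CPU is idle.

t=0: queue=[B,E] q_used=0 → run B
t=1: queue=[B,E] q_used=1 → run B
t=2: queue=[B,E,G] q_used=2 → run B
t=3: queue=[E,G,B] q_used=0 → run E
t=4: queue=[E,G,B] q_used=1 → run E
t=5: queue=[E,G,B] q_used=2 → run E
t=6: queue=[G,B,E] q_used=0 → run G
t=7: queue=[G,B,E] q_used=1 → run G
t=8: queue=[G,B,E] q_used=2 → run G
t=9: queue=[B,E,G] q_used=0 → run B
t=10: queue=[B,E,G] q_used=1 → run B
t=11: queue=[B,E,G] q_used=2 → run B
t=12: queue=[E,G] q_used=0 → run E
t=13: queue=[E,G] q_used=1 → run E
t=14: queue=[E,G] q_used=2 → run E
t=15: queue=[G,E] q_used=0 → run G
t=16: queue=[G,E] q_used=1 → run G
t=17: queue=[G,E] q_used=2 → run G
t=18: queue=[E,G] q_used=0 → run E
t=19: queue=[E,G] q_used=1 → run E
t=20: queue=[G] q_used=0 → run G
t=21: (idle)
t=22: (idle)

running at tick 5 = E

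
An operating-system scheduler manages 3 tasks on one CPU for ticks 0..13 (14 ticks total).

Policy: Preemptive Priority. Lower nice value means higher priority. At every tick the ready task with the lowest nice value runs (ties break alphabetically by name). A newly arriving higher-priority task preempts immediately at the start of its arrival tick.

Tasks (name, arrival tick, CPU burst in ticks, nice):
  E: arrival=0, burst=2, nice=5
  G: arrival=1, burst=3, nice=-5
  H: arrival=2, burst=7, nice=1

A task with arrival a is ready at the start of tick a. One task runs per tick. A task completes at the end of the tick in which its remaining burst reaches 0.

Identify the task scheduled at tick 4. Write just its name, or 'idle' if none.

running at tick 4 = H

t=0: ready={E} → run E
t=1: ready={E,G} → run G
t=2: ready={E,G,H} → run G
t=3: ready={E,G,H} → run G
t=4: ready={E,H} → run H
t=5: ready={E,H} → run H
t=6: ready={E,H} → run H
t=7: ready={E,H} → run H
t=8: ready={E,H} → run H
t=9: ready={E,H} → run H
t=10: ready={E,H} → run H
t=11: ready={E} → run E
t=12: (idle)
t=13: (idle)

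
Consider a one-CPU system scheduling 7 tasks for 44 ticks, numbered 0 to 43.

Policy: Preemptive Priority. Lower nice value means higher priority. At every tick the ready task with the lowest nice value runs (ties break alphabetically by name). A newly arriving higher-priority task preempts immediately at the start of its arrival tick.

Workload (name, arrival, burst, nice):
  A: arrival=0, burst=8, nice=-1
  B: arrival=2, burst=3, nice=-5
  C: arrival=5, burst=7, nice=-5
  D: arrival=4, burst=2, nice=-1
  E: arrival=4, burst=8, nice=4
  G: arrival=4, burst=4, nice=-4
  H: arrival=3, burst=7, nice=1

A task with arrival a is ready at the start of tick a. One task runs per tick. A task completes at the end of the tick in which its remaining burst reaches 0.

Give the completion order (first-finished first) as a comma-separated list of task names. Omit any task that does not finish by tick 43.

t=0: ready={A} → run A
t=1: ready={A} → run A
t=2: ready={A,B} → run B
t=3: ready={A,B,H} → run B
t=4: ready={A,B,D,E,G,H} → run B
t=5: ready={A,C,D,E,G,H} → run C
t=6: ready={A,C,D,E,G,H} → run C
t=7: ready={A,C,D,E,G,H} → run C
t=8: ready={A,C,D,E,G,H} → run C
t=9: ready={A,C,D,E,G,H} → run C
t=10: ready={A,C,D,E,G,H} → run C
t=11: ready={A,C,D,E,G,H} → run C
t=12: ready={A,D,E,G,H} → run G
t=13: ready={A,D,E,G,H} → run G
t=14: ready={A,D,E,G,H} → run G
t=15: ready={A,D,E,G,H} → run G
t=16: ready={A,D,E,H} → run A
t=17: ready={A,D,E,H} → run A
t=18: ready={A,D,E,H} → run A
t=19: ready={A,D,E,H} → run A
t=20: ready={A,D,E,H} → run A
t=21: ready={A,D,E,H} → run A
t=22: ready={D,E,H} → run D
t=23: ready={D,E,H} → run D
t=24: ready={E,H} → run H
t=25: ready={E,H} → run H
t=26: ready={E,H} → run H
t=27: ready={E,H} → run H
t=28: ready={E,H} → run H
t=29: ready={E,H} → run H
t=30: ready={E,H} → run H
t=31: ready={E} → run E
t=32: ready={E} → run E
t=33: ready={E} → run E
t=34: ready={E} → run E
t=35: ready={E} → run E
t=36: ready={E} → run E
t=37: ready={E} → run E
t=38: ready={E} → run E
t=39: (idle)
t=40: (idle)
t=41: (idle)
t=42: (idle)
t=43: (idle)

completion order = B, C, G, A, D, H, E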